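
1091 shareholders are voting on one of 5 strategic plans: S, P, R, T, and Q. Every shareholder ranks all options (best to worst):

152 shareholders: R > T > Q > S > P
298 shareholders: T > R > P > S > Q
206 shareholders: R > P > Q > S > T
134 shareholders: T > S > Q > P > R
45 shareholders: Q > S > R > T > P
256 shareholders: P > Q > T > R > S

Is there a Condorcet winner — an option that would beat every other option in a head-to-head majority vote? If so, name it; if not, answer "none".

T vs S: 840–251 for T.
T vs P: 629–462 for T.
T vs R: 688–403 for T.
T vs Q: 584–507 for T.
T beats every other option head-to-head.

T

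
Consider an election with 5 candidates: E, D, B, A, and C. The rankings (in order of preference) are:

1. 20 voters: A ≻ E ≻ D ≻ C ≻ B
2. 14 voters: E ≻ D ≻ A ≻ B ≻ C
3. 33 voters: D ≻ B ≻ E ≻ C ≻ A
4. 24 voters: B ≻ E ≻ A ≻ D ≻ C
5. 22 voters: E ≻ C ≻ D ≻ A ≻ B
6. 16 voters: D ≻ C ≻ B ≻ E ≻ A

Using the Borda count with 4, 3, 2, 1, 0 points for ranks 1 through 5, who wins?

E: 20·3 + 14·4 + 33·2 + 24·3 + 22·4 + 16·1 = 358
D: 20·2 + 14·3 + 33·4 + 24·1 + 22·2 + 16·4 = 346
B: 20·0 + 14·1 + 33·3 + 24·4 + 22·0 + 16·2 = 241
A: 20·4 + 14·2 + 33·0 + 24·2 + 22·1 + 16·0 = 178
C: 20·1 + 14·0 + 33·1 + 24·0 + 22·3 + 16·3 = 167
E has the highest Borda score (358).

E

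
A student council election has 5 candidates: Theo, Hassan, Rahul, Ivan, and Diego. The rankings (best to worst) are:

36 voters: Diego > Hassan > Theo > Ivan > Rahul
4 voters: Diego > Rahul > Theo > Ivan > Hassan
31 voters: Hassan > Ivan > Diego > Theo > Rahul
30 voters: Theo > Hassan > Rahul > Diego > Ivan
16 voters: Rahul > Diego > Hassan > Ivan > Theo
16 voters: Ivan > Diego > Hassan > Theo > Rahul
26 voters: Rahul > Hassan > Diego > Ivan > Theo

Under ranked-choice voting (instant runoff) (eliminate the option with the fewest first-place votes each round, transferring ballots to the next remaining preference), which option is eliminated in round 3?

Round 1: Theo 30, Hassan 31, Rahul 42, Ivan 16, Diego 40. Eliminate Ivan.
Round 2: Theo 30, Hassan 31, Rahul 42, Diego 56. Eliminate Theo.
Round 3: Hassan 61, Rahul 42, Diego 56. Eliminate Rahul.

Rahul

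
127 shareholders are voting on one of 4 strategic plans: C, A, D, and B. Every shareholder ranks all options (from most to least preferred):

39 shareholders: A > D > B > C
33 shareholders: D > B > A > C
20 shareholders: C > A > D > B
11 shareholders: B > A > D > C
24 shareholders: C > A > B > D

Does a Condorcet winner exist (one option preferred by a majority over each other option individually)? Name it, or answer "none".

A

A vs C: 83–44 for A.
A vs D: 94–33 for A.
A vs B: 83–44 for A.
A beats every other option head-to-head.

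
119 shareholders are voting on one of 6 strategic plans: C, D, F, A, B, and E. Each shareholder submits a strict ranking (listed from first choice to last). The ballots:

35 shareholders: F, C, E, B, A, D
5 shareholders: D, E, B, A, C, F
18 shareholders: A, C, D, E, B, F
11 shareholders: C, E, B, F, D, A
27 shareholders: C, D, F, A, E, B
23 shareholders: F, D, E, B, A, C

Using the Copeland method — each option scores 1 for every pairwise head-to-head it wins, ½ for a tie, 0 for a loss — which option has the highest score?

C

C: beats D, F, A, B, and E → score 5.
D: beats A, B, and E; loses to C and F → score 3.
F: beats D, A, B, and E; loses to C → score 4.
A: loses to C, D, F, B, and E → score 0.
B: beats A; loses to C, D, F, and E → score 1.
E: beats A and B; loses to C, D, and F → score 2.
C has the best pairwise record.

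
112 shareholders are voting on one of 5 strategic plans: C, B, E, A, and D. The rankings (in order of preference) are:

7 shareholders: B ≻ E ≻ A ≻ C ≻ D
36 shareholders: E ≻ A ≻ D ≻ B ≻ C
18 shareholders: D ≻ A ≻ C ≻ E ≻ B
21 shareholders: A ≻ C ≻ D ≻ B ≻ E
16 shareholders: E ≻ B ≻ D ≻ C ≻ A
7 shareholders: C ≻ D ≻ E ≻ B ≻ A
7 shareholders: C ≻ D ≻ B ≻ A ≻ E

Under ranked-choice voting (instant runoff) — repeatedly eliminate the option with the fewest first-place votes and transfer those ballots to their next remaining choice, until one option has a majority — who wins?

E

Round 1: C 14, B 7, E 52, A 21, D 18. Eliminate B.
Round 2: C 14, E 59, A 21, D 18. E has a majority.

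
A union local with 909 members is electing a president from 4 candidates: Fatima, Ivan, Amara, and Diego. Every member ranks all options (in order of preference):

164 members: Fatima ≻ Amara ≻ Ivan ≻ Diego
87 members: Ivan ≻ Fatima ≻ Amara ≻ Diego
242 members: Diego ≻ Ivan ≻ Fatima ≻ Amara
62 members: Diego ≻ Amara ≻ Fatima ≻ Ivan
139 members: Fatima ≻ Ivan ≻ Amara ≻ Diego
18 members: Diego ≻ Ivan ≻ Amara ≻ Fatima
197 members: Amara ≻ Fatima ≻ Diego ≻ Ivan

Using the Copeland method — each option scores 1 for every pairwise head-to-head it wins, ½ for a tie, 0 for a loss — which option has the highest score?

Fatima: beats Ivan, Amara, and Diego → score 3.
Ivan: beats Amara; loses to Fatima and Diego → score 1.
Amara: beats Diego; loses to Fatima and Ivan → score 1.
Diego: beats Ivan; loses to Fatima and Amara → score 1.
Fatima has the best pairwise record.

Fatima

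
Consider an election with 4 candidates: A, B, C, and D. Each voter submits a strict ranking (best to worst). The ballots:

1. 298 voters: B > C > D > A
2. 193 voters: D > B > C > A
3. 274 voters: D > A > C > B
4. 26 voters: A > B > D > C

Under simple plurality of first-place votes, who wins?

First-place votes: A 26, B 298, C 0, D 467.
D has the most first-place votes.

D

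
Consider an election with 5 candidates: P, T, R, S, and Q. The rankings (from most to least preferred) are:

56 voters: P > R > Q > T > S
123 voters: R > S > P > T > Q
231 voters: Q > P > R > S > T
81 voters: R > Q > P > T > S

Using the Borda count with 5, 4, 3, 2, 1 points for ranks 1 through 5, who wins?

P: 56·5 + 123·3 + 231·4 + 81·3 = 1816
T: 56·2 + 123·2 + 231·1 + 81·2 = 751
R: 56·4 + 123·5 + 231·3 + 81·5 = 1937
S: 56·1 + 123·4 + 231·2 + 81·1 = 1091
Q: 56·3 + 123·1 + 231·5 + 81·4 = 1770
R has the highest Borda score (1937).

R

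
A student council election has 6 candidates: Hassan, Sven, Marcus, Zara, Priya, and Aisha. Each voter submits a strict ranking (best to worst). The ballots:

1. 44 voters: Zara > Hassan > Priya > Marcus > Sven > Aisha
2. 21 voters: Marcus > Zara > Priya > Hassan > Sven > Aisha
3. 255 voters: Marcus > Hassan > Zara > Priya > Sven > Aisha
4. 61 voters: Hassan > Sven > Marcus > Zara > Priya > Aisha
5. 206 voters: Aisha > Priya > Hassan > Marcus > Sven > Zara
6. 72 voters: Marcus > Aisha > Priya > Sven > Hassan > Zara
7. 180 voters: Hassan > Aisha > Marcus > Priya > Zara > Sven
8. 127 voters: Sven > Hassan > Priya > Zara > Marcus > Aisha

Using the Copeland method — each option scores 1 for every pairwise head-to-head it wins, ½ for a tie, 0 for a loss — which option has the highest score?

Hassan: beats Sven, Marcus, Zara, Priya, and Aisha → score 5.
Sven: beats Aisha; loses to Hassan, Marcus, Zara, and Priya → score 1.
Marcus: beats Sven, Zara, Priya, and Aisha; loses to Hassan → score 4.
Zara: beats Sven and Aisha; loses to Hassan, Marcus, and Priya → score 2.
Priya: beats Sven, Zara, and Aisha; loses to Hassan and Marcus → score 3.
Aisha: loses to Hassan, Sven, Marcus, Zara, and Priya → score 0.
Hassan has the best pairwise record.

Hassan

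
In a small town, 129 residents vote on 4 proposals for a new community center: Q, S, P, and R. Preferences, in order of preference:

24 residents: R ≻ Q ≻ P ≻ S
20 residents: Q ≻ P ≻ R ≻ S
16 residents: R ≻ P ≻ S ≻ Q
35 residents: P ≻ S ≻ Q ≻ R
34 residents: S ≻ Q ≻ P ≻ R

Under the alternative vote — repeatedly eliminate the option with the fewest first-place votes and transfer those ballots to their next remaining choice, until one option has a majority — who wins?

P

Round 1: Q 20, S 34, P 35, R 40. Eliminate Q.
Round 2: S 34, P 55, R 40. Eliminate S.
Round 3: P 89, R 40. P has a majority.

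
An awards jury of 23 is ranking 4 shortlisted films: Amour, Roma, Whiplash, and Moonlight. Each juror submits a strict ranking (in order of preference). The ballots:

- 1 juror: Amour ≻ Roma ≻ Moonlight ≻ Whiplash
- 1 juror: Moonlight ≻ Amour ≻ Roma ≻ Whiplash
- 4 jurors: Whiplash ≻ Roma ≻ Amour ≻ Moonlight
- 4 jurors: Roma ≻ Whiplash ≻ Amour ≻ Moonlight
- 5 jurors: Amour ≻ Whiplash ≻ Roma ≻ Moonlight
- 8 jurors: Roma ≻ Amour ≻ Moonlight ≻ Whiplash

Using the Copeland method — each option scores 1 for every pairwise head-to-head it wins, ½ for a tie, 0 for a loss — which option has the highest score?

Roma

Amour: beats Whiplash and Moonlight; loses to Roma → score 2.
Roma: beats Amour, Whiplash, and Moonlight → score 3.
Whiplash: beats Moonlight; loses to Amour and Roma → score 1.
Moonlight: loses to Amour, Roma, and Whiplash → score 0.
Roma has the best pairwise record.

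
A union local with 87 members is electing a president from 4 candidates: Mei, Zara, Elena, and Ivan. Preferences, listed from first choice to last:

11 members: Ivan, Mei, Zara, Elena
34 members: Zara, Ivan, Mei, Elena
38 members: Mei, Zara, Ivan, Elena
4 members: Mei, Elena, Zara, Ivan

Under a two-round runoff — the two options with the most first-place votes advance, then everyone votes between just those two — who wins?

Mei

Round 1 first-place votes: Mei 42, Zara 34, Elena 0, Ivan 11.
Mei and Zara advance.
Runoff: Mei is preferred to Zara by 53 voters; Zara by 34.
Mei wins the runoff.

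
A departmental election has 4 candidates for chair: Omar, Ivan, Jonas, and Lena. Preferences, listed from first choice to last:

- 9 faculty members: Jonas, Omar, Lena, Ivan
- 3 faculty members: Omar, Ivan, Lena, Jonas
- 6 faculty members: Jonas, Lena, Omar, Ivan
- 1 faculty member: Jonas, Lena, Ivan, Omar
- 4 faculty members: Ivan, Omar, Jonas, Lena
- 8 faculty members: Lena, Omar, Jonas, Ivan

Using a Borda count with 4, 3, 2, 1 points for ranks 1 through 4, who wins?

Jonas

Omar: 9·3 + 3·4 + 6·2 + 1·1 + 4·3 + 8·3 = 88
Ivan: 9·1 + 3·3 + 6·1 + 1·2 + 4·4 + 8·1 = 50
Jonas: 9·4 + 3·1 + 6·4 + 1·4 + 4·2 + 8·2 = 91
Lena: 9·2 + 3·2 + 6·3 + 1·3 + 4·1 + 8·4 = 81
Jonas has the highest Borda score (91).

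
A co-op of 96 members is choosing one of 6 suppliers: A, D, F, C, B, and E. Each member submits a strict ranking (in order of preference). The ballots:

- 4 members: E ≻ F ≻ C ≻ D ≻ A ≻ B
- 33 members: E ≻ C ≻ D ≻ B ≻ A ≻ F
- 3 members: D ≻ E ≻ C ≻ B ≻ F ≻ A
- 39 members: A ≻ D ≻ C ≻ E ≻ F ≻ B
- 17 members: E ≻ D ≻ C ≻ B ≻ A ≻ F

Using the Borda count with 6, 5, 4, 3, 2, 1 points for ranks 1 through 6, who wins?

E

A: 4·2 + 33·2 + 3·1 + 39·6 + 17·2 = 345
D: 4·3 + 33·4 + 3·6 + 39·5 + 17·5 = 442
F: 4·5 + 33·1 + 3·2 + 39·2 + 17·1 = 154
C: 4·4 + 33·5 + 3·4 + 39·4 + 17·4 = 417
B: 4·1 + 33·3 + 3·3 + 39·1 + 17·3 = 202
E: 4·6 + 33·6 + 3·5 + 39·3 + 17·6 = 456
E has the highest Borda score (456).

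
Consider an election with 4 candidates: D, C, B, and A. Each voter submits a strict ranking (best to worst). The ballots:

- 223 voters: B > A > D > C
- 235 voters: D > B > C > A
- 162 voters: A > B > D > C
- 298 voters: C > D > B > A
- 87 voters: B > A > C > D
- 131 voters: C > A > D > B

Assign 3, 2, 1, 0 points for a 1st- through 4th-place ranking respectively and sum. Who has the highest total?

D: 223·1 + 235·3 + 162·1 + 298·2 + 87·0 + 131·1 = 1817
C: 223·0 + 235·1 + 162·0 + 298·3 + 87·1 + 131·3 = 1609
B: 223·3 + 235·2 + 162·2 + 298·1 + 87·3 + 131·0 = 2022
A: 223·2 + 235·0 + 162·3 + 298·0 + 87·2 + 131·2 = 1368
B has the highest Borda score (2022).

B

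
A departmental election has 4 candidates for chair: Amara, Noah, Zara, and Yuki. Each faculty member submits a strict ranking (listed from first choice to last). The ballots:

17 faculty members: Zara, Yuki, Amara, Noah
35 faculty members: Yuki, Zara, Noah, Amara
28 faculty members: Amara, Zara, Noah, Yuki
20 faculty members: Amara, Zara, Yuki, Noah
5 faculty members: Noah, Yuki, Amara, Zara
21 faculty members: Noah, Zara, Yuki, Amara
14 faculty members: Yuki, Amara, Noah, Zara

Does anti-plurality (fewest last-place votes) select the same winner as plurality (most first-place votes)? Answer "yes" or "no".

no

Anti-plurality — last-place votes: Amara 56, Noah 37, Zara 19, Yuki 28. Winner: Zara.
Plurality — first-place votes: Amara 48, Noah 26, Zara 17, Yuki 49. Winner: Yuki.
The two methods disagree.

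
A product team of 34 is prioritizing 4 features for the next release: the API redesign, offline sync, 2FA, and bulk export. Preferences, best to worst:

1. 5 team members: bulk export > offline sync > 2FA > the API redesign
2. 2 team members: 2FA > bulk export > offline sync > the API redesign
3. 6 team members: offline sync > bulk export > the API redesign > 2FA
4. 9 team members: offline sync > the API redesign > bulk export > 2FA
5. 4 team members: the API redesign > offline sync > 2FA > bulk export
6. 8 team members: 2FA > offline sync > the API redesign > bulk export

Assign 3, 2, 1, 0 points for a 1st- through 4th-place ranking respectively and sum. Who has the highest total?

offline sync

the API redesign: 5·0 + 2·0 + 6·1 + 9·2 + 4·3 + 8·1 = 44
offline sync: 5·2 + 2·1 + 6·3 + 9·3 + 4·2 + 8·2 = 81
2FA: 5·1 + 2·3 + 6·0 + 9·0 + 4·1 + 8·3 = 39
bulk export: 5·3 + 2·2 + 6·2 + 9·1 + 4·0 + 8·0 = 40
offline sync has the highest Borda score (81).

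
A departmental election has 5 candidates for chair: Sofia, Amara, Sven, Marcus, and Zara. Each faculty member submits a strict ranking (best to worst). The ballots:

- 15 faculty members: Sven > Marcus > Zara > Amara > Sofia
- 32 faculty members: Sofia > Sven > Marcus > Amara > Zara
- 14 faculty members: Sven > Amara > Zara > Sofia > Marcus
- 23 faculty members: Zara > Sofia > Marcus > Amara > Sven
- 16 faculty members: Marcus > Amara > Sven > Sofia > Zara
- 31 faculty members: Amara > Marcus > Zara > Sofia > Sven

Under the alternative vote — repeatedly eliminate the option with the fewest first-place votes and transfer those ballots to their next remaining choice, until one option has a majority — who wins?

Amara

Round 1: Sofia 32, Amara 31, Sven 29, Marcus 16, Zara 23. Eliminate Marcus.
Round 2: Sofia 32, Amara 47, Sven 29, Zara 23. Eliminate Zara.
Round 3: Sofia 55, Amara 47, Sven 29. Eliminate Sven.
Round 4: Sofia 55, Amara 76. Amara has a majority.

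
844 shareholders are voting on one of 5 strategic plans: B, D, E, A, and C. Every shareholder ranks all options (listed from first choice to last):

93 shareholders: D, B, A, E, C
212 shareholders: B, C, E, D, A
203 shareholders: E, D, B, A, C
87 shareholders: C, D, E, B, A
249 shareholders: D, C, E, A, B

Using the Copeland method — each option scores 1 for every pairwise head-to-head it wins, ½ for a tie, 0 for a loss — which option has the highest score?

D

B: beats A and C; loses to D and E → score 2.
D: beats B, E, A, and C → score 4.
E: beats B and A; loses to D and C → score 2.
A: loses to B, D, E, and C → score 0.
C: beats E and A; loses to B and D → score 2.
D has the best pairwise record.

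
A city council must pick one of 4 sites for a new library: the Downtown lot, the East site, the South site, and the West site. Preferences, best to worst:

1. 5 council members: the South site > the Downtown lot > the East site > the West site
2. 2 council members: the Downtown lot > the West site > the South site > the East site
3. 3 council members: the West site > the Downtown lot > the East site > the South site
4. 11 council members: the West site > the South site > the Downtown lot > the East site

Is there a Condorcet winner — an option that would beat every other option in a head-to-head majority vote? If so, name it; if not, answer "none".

the West site vs the Downtown lot: 14–7 for the West site.
the West site vs the East site: 16–5 for the West site.
the West site vs the South site: 16–5 for the West site.
the West site beats every other option head-to-head.

the West site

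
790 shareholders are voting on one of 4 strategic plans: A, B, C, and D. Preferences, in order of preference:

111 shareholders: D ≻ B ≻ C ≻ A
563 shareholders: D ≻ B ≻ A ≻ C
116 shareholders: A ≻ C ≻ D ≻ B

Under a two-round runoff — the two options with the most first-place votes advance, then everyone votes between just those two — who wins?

D

Round 1 first-place votes: A 116, B 0, C 0, D 674.
D and A advance.
Runoff: D is preferred to A by 674 voters; A by 116.
D wins the runoff.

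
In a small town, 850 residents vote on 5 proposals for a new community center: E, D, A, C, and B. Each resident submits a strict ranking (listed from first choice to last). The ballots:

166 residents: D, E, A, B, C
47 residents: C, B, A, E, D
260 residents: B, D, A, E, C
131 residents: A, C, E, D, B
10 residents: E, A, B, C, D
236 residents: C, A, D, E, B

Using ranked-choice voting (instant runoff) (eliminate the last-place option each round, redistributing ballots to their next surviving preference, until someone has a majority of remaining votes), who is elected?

Round 1: E 10, D 166, A 131, C 283, B 260. Eliminate E.
Round 2: D 166, A 141, C 283, B 260. Eliminate A.
Round 3: D 166, C 414, B 270. Eliminate D.
Round 4: C 414, B 436. B has a majority.

B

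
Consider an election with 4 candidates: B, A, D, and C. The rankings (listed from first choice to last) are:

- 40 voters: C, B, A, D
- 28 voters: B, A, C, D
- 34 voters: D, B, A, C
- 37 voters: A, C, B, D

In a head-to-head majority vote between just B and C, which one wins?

Voters preferring B to C: 62; preferring C to B: 77.
C wins the head-to-head.

C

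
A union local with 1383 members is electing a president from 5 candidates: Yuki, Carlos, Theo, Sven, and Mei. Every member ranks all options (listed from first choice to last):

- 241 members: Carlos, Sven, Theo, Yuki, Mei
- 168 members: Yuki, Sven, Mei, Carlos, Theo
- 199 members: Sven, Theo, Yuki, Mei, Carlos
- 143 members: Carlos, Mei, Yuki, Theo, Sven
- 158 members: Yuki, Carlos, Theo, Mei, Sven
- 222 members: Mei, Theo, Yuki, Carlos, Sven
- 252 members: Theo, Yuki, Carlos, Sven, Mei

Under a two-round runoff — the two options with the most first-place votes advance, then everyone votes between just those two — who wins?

Yuki

Round 1 first-place votes: Yuki 326, Carlos 384, Theo 252, Sven 199, Mei 222.
Carlos and Yuki advance.
Runoff: Carlos is preferred to Yuki by 384 voters; Yuki by 999.
Yuki wins the runoff.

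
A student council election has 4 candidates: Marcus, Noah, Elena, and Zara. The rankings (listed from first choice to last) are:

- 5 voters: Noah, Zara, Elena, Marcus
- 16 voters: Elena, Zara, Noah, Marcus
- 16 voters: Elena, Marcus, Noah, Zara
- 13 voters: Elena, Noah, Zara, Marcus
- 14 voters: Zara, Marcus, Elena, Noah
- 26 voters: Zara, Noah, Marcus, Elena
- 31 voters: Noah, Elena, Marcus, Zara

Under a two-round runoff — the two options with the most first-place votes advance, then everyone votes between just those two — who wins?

Elena

Round 1 first-place votes: Marcus 0, Noah 36, Elena 45, Zara 40.
Elena and Zara advance.
Runoff: Elena is preferred to Zara by 76 voters; Zara by 45.
Elena wins the runoff.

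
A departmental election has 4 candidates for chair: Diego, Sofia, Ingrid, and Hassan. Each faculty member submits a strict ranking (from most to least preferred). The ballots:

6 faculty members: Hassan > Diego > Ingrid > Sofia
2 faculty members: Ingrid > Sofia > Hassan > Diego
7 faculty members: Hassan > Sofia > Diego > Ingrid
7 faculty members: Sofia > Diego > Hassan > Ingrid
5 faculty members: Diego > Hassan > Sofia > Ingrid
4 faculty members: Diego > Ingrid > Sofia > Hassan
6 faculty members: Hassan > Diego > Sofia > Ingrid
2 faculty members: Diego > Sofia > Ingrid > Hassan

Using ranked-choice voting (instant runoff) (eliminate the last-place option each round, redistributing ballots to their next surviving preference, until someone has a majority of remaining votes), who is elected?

Round 1: Diego 11, Sofia 7, Ingrid 2, Hassan 19. Eliminate Ingrid.
Round 2: Diego 11, Sofia 9, Hassan 19. Eliminate Sofia.
Round 3: Diego 18, Hassan 21. Hassan has a majority.

Hassan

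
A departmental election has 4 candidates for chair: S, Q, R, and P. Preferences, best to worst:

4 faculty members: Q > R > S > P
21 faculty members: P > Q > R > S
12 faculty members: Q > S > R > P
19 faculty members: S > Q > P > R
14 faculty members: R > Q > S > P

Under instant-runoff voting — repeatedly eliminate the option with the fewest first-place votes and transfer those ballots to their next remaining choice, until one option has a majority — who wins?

Round 1: S 19, Q 16, R 14, P 21. Eliminate R.
Round 2: S 19, Q 30, P 21. Eliminate S.
Round 3: Q 49, P 21. Q has a majority.

Q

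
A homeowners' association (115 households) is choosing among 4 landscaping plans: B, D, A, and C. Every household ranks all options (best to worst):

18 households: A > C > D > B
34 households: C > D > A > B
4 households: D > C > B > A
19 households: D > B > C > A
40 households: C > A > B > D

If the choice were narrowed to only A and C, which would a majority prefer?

Voters preferring A to C: 18; preferring C to A: 97.
C wins the head-to-head.

C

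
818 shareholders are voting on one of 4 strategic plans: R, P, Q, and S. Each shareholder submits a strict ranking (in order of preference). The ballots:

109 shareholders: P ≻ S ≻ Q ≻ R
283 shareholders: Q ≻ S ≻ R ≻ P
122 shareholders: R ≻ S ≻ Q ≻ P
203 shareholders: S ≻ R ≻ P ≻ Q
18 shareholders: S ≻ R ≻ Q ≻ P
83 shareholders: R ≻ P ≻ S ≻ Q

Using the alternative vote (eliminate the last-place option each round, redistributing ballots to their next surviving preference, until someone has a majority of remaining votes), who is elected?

Round 1: R 205, P 109, Q 283, S 221. Eliminate P.
Round 2: R 205, Q 283, S 330. Eliminate R.
Round 3: Q 283, S 535. S has a majority.

S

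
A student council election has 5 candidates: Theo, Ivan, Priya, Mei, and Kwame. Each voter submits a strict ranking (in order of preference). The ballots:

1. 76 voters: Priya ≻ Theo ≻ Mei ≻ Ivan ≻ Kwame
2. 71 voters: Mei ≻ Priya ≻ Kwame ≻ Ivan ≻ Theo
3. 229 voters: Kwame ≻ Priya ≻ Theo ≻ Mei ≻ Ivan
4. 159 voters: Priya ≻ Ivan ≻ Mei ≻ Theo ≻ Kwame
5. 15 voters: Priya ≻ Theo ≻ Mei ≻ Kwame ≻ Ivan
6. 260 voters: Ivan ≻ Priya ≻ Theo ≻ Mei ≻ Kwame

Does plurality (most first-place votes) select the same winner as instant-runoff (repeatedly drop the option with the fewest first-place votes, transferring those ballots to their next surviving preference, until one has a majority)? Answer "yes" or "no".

Plurality — first-place votes: Theo 0, Ivan 260, Priya 250, Mei 71, Kwame 229. Winner: Ivan.
Instant-runoff — R1 Theo 0, Ivan 260, Priya 250, Mei 71, Kwame 229 (Theo out); R2 Ivan 260, Priya 250, Mei 71, Kwame 229 (Mei out); R3 Ivan 260, Priya 321, Kwame 229 (Kwame out); R4 Ivan 260, Priya 550 (Priya winner). Winner: Priya.
The two methods disagree.

no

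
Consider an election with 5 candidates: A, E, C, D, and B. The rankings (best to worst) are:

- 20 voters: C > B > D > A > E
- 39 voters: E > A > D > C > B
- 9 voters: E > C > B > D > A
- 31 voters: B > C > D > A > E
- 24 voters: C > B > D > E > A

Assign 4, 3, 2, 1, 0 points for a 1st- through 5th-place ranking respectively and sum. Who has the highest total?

C

A: 20·1 + 39·3 + 9·0 + 31·1 + 24·0 = 168
E: 20·0 + 39·4 + 9·4 + 31·0 + 24·1 = 216
C: 20·4 + 39·1 + 9·3 + 31·3 + 24·4 = 335
D: 20·2 + 39·2 + 9·1 + 31·2 + 24·2 = 237
B: 20·3 + 39·0 + 9·2 + 31·4 + 24·3 = 274
C has the highest Borda score (335).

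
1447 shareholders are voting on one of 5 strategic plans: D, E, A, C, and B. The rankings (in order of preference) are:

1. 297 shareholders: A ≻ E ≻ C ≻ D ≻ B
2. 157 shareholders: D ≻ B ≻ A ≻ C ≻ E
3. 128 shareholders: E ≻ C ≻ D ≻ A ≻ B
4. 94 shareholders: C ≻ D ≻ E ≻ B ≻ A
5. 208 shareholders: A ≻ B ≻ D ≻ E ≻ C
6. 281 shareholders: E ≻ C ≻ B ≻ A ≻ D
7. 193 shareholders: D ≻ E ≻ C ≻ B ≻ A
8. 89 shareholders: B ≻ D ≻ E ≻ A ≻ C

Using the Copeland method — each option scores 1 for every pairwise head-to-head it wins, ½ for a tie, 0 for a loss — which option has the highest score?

D: beats E and B; loses to A and C → score 2.
E: beats A, C, and B; loses to D → score 3.
A: beats D and C; loses to E and B → score 2.
C: beats D and B; loses to E and A → score 2.
B: beats A; loses to D, E, and C → score 1.
E has the best pairwise record.

E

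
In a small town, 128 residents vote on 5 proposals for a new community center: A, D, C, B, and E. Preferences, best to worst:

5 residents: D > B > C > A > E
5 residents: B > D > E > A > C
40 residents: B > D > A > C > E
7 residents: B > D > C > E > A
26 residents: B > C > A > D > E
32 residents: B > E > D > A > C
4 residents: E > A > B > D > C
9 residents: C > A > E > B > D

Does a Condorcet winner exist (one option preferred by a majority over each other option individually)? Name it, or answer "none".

B vs A: 115–13 for B.
B vs D: 123–5 for B.
B vs C: 119–9 for B.
B vs E: 115–13 for B.
B beats every other option head-to-head.

B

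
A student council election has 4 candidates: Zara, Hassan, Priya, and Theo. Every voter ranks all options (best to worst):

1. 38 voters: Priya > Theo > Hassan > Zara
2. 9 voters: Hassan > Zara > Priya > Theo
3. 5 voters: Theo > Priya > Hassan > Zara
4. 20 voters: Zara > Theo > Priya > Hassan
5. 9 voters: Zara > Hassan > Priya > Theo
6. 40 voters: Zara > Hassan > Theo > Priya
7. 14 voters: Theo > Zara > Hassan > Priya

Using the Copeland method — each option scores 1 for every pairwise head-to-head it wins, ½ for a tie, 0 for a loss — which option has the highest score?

Zara: beats Hassan, Priya, and Theo → score 3.
Hassan: beats Priya; loses to Zara and Theo → score 1.
Priya: loses to Zara, Hassan, and Theo → score 0.
Theo: beats Hassan and Priya; loses to Zara → score 2.
Zara has the best pairwise record.

Zara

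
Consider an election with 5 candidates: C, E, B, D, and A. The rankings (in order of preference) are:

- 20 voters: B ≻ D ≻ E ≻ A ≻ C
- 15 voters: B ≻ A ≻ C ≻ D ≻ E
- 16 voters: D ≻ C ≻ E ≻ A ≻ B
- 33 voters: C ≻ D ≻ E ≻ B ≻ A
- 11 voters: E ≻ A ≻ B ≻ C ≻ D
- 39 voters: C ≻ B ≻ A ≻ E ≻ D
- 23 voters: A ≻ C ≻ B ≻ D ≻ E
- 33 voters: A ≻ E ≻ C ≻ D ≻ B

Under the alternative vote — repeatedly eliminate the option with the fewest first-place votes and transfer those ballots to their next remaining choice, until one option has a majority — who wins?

A

Round 1: C 72, E 11, B 35, D 16, A 56. Eliminate E.
Round 2: C 72, B 35, D 16, A 67. Eliminate D.
Round 3: C 88, B 35, A 67. Eliminate B.
Round 4: C 88, A 102. A has a majority.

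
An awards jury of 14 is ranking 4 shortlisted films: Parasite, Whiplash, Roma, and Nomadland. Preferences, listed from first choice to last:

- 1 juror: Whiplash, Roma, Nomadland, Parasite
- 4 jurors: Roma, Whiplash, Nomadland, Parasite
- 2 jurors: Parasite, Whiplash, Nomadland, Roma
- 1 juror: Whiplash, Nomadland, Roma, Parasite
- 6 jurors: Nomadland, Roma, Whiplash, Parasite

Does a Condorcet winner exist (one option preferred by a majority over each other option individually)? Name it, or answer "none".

Checking pairwise contests:
Whiplash beats Parasite 12–2.
Roma beats Whiplash 10–4.
Nomadland beats Roma 9–5.
Whiplash beats Nomadland 8–6.
Every option loses at least one head-to-head, so there is no Condorcet winner.

none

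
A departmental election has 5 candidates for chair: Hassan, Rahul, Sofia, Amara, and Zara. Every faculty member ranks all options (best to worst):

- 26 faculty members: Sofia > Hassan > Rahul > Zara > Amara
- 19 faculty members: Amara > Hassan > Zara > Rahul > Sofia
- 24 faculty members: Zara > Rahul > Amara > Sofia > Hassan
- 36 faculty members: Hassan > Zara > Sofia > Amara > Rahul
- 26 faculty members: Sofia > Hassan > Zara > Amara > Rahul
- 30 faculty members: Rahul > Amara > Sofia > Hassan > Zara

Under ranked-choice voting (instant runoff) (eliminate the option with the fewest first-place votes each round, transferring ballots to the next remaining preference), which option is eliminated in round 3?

Sofia

Round 1: Hassan 36, Rahul 30, Sofia 52, Amara 19, Zara 24. Eliminate Amara.
Round 2: Hassan 55, Rahul 30, Sofia 52, Zara 24. Eliminate Zara.
Round 3: Hassan 55, Rahul 54, Sofia 52. Eliminate Sofia.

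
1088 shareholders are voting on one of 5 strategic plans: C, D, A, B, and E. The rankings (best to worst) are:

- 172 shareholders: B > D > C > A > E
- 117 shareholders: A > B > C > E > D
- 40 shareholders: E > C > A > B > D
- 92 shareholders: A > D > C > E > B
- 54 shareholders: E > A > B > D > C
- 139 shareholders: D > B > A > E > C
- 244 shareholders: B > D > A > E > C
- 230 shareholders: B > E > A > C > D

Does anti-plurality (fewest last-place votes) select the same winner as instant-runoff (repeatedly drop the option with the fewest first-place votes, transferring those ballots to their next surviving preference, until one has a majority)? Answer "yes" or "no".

Anti-plurality — last-place votes: C 437, D 387, A 0, B 92, E 172. Winner: A.
Instant-runoff — R1 C 0, D 139, A 209, B 646, E 94 (B winner). Winner: B.
The two methods disagree.

no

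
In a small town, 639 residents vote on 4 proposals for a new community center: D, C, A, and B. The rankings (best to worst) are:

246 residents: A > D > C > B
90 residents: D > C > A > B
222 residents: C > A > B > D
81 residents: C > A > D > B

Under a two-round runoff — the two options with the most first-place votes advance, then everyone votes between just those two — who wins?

Round 1 first-place votes: D 90, C 303, A 246, B 0.
C and A advance.
Runoff: C is preferred to A by 393 voters; A by 246.
C wins the runoff.

C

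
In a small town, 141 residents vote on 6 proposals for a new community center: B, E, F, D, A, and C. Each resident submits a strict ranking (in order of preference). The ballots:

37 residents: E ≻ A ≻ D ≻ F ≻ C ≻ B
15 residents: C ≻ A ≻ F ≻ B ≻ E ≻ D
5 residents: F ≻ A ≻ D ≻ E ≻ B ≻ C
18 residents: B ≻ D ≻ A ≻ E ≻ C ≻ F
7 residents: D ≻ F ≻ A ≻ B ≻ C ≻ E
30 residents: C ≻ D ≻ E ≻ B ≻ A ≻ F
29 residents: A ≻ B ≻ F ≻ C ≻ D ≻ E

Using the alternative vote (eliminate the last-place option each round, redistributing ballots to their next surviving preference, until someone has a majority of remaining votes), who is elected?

A

Round 1: B 18, E 37, F 5, D 7, A 29, C 45. Eliminate F.
Round 2: B 18, E 37, D 7, A 34, C 45. Eliminate D.
Round 3: B 18, E 37, A 41, C 45. Eliminate B.
Round 4: E 37, A 59, C 45. Eliminate E.
Round 5: A 96, C 45. A has a majority.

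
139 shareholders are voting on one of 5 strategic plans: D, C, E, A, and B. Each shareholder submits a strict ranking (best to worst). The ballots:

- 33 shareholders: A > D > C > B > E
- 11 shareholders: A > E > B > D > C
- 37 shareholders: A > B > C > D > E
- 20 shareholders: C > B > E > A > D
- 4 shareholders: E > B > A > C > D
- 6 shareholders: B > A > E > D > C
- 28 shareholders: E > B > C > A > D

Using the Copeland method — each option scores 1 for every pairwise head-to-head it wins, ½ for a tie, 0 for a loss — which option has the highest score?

A

D: beats E; loses to C, A, and B → score 1.
C: beats D and E; loses to A and B → score 2.
E: loses to D, C, A, and B → score 0.
A: beats D, C, E, and B → score 4.
B: beats D, C, and E; loses to A → score 3.
A has the best pairwise record.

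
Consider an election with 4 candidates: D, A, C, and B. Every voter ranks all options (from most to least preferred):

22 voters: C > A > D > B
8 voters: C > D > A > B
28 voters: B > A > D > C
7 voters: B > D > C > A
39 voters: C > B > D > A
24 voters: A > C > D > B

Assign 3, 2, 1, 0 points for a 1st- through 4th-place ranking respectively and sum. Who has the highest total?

C

D: 22·1 + 8·2 + 28·1 + 7·2 + 39·1 + 24·1 = 143
A: 22·2 + 8·1 + 28·2 + 7·0 + 39·0 + 24·3 = 180
C: 22·3 + 8·3 + 28·0 + 7·1 + 39·3 + 24·2 = 262
B: 22·0 + 8·0 + 28·3 + 7·3 + 39·2 + 24·0 = 183
C has the highest Borda score (262).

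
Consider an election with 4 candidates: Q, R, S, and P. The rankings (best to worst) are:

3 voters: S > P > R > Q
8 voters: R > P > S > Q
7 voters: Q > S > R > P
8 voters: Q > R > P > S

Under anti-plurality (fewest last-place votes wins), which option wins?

R

Last-place votes: Q 11, R 0, S 8, P 7.
R is ranked last by the fewest voters, so R wins.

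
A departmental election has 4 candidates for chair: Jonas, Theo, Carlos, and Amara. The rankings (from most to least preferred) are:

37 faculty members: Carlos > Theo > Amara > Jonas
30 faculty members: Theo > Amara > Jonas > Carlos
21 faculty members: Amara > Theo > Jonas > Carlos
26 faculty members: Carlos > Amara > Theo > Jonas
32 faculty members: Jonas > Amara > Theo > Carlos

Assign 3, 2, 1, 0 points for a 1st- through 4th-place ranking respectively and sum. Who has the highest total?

Jonas: 37·0 + 30·1 + 21·1 + 26·0 + 32·3 = 147
Theo: 37·2 + 30·3 + 21·2 + 26·1 + 32·1 = 264
Carlos: 37·3 + 30·0 + 21·0 + 26·3 + 32·0 = 189
Amara: 37·1 + 30·2 + 21·3 + 26·2 + 32·2 = 276
Amara has the highest Borda score (276).

Amara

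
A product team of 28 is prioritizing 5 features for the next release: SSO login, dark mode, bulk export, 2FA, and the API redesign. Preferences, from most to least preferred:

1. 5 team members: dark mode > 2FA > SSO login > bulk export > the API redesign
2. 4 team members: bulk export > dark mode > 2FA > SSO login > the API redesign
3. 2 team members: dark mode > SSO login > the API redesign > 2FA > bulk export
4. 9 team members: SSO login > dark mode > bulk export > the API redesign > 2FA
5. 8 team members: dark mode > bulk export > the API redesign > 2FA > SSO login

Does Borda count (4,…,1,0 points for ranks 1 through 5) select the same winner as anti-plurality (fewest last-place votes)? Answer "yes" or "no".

yes

Borda — scores: SSO login 56, dark mode 99, bulk export 63, 2FA 33, the API redesign 29. Winner: dark mode.
Anti-plurality — last-place votes: SSO login 8, dark mode 0, bulk export 2, 2FA 9, the API redesign 9. Winner: dark mode.
The two methods agree.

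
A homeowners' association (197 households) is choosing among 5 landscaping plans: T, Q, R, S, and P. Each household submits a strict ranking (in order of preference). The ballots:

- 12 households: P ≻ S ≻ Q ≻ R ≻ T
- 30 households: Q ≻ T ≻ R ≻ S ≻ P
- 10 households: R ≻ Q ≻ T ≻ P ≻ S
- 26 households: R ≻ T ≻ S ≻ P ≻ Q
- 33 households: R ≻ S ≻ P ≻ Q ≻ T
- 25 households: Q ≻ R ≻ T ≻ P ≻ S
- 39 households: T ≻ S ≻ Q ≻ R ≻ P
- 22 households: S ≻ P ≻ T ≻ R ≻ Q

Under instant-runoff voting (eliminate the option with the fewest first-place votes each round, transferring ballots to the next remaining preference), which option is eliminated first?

P

Round 1: T 39, Q 55, R 69, S 22, P 12. Eliminate P.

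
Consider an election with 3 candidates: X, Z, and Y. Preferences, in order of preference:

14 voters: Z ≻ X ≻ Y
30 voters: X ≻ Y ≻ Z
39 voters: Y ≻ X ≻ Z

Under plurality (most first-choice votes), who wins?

Y

First-place votes: X 30, Z 14, Y 39.
Y has the most first-place votes.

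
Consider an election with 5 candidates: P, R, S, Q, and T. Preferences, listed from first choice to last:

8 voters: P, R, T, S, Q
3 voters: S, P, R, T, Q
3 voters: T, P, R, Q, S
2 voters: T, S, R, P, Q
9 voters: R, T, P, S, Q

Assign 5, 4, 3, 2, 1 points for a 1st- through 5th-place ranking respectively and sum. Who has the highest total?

P: 8·5 + 3·4 + 3·4 + 2·2 + 9·3 = 95
R: 8·4 + 3·3 + 3·3 + 2·3 + 9·5 = 101
S: 8·2 + 3·5 + 3·1 + 2·4 + 9·2 = 60
Q: 8·1 + 3·1 + 3·2 + 2·1 + 9·1 = 28
T: 8·3 + 3·2 + 3·5 + 2·5 + 9·4 = 91
R has the highest Borda score (101).

R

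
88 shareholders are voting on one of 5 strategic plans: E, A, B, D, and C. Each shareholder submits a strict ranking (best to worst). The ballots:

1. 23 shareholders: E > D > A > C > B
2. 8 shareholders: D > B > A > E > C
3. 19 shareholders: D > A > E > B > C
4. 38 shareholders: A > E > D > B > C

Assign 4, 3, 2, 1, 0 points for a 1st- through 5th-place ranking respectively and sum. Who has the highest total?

E: 23·4 + 8·1 + 19·2 + 38·3 = 252
A: 23·2 + 8·2 + 19·3 + 38·4 = 271
B: 23·0 + 8·3 + 19·1 + 38·1 = 81
D: 23·3 + 8·4 + 19·4 + 38·2 = 253
C: 23·1 + 8·0 + 19·0 + 38·0 = 23
A has the highest Borda score (271).

A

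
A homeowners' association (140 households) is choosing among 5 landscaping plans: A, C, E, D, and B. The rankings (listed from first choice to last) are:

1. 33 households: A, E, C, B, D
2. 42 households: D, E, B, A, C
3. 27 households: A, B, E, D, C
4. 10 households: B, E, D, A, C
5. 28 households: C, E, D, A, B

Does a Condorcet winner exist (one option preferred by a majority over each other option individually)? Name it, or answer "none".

E vs A: 80–60 for E.
E vs C: 112–28 for E.
E vs D: 98–42 for E.
E vs B: 103–37 for E.
E beats every other option head-to-head.

E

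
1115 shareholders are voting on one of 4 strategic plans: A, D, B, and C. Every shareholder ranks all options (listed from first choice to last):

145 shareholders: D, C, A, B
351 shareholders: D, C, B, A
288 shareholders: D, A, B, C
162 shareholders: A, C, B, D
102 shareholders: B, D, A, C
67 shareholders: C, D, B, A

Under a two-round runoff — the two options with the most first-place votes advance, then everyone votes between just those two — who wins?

Round 1 first-place votes: A 162, D 784, B 102, C 67.
D and A advance.
Runoff: D is preferred to A by 953 voters; A by 162.
D wins the runoff.

D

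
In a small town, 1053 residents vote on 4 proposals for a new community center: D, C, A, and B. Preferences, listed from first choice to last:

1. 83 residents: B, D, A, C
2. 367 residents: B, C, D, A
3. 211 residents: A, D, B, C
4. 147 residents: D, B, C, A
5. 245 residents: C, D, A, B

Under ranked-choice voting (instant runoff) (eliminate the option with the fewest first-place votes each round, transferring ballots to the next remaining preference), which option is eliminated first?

Round 1: D 147, C 245, A 211, B 450. Eliminate D.

D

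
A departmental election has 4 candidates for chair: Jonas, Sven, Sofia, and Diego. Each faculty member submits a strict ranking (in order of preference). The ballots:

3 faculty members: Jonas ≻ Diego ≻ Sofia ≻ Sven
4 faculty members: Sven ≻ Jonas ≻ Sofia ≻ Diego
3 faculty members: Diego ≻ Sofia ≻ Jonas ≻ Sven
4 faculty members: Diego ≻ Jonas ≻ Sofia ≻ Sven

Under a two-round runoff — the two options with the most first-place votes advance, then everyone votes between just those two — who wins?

Diego

Round 1 first-place votes: Jonas 3, Sven 4, Sofia 0, Diego 7.
Diego and Sven advance.
Runoff: Diego is preferred to Sven by 10 voters; Sven by 4.
Diego wins the runoff.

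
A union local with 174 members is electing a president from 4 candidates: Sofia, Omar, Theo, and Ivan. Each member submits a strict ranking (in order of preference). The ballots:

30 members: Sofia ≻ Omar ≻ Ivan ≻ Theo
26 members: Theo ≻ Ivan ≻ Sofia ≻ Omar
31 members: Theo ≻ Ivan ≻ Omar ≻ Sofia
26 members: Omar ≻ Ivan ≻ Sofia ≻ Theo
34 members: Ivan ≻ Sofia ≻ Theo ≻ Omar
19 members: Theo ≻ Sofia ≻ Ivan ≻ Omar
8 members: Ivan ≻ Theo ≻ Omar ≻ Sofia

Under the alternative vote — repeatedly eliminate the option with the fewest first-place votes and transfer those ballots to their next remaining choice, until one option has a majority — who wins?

Round 1: Sofia 30, Omar 26, Theo 76, Ivan 42. Eliminate Omar.
Round 2: Sofia 30, Theo 76, Ivan 68. Eliminate Sofia.
Round 3: Theo 76, Ivan 98. Ivan has a majority.

Ivan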